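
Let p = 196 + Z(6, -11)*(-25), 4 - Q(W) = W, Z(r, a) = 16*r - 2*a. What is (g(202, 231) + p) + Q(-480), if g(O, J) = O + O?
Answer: -1866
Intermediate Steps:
Z(r, a) = -2*a + 16*r
g(O, J) = 2*O
Q(W) = 4 - W
p = -2754 (p = 196 + (-2*(-11) + 16*6)*(-25) = 196 + (22 + 96)*(-25) = 196 + 118*(-25) = 196 - 2950 = -2754)
(g(202, 231) + p) + Q(-480) = (2*202 - 2754) + (4 - 1*(-480)) = (404 - 2754) + (4 + 480) = -2350 + 484 = -1866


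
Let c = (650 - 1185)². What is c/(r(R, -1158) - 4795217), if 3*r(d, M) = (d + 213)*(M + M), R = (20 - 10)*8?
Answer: -286225/5021413 ≈ -0.057001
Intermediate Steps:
R = 80 (R = 10*8 = 80)
r(d, M) = 2*M*(213 + d)/3 (r(d, M) = ((d + 213)*(M + M))/3 = ((213 + d)*(2*M))/3 = (2*M*(213 + d))/3 = 2*M*(213 + d)/3)
c = 286225 (c = (-535)² = 286225)
c/(r(R, -1158) - 4795217) = 286225/((⅔)*(-1158)*(213 + 80) - 4795217) = 286225/((⅔)*(-1158)*293 - 4795217) = 286225/(-226196 - 4795217) = 286225/(-5021413) = 286225*(-1/5021413) = -286225/5021413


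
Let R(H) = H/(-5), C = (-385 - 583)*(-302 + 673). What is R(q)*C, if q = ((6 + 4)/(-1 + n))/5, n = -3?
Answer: -179564/5 ≈ -35913.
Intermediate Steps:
q = -1/2 (q = ((6 + 4)/(-1 - 3))/5 = (10/(-4))*(1/5) = (10*(-1/4))*(1/5) = -5/2*1/5 = -1/2 ≈ -0.50000)
C = -359128 (C = -968*371 = -359128)
R(H) = -H/5 (R(H) = H*(-1/5) = -H/5)
R(q)*C = -1/5*(-1/2)*(-359128) = (1/10)*(-359128) = -179564/5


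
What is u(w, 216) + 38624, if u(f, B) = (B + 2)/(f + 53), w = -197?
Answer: 2780819/72 ≈ 38623.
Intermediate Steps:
u(f, B) = (2 + B)/(53 + f)
u(w, 216) + 38624 = (2 + 216)/(53 - 197) + 38624 = 218/(-144) + 38624 = -1/144*218 + 38624 = -109/72 + 38624 = 2780819/72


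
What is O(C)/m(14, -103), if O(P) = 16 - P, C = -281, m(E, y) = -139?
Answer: -297/139 ≈ -2.1367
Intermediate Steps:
O(C)/m(14, -103) = (16 - 1*(-281))/(-139) = (16 + 281)*(-1/139) = 297*(-1/139) = -297/139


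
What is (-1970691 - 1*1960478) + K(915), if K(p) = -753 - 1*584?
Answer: -3932506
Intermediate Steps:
K(p) = -1337 (K(p) = -753 - 584 = -1337)
(-1970691 - 1*1960478) + K(915) = (-1970691 - 1*1960478) - 1337 = (-1970691 - 1960478) - 1337 = -3931169 - 1337 = -3932506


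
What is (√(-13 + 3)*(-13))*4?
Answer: -52*I*√10 ≈ -164.44*I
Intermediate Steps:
(√(-13 + 3)*(-13))*4 = (√(-10)*(-13))*4 = ((I*√10)*(-13))*4 = -13*I*√10*4 = -52*I*√10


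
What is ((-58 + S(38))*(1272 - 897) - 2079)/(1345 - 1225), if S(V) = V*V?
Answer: 172557/40 ≈ 4313.9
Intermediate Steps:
S(V) = V**2
((-58 + S(38))*(1272 - 897) - 2079)/(1345 - 1225) = ((-58 + 38**2)*(1272 - 897) - 2079)/(1345 - 1225) = ((-58 + 1444)*375 - 2079)/120 = (1386*375 - 2079)*(1/120) = (519750 - 2079)*(1/120) = 517671*(1/120) = 172557/40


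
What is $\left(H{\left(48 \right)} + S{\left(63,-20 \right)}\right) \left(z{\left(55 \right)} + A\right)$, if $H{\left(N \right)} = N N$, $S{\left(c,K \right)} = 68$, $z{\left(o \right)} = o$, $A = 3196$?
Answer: $7711372$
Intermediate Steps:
$H{\left(N \right)} = N^{2}$
$\left(H{\left(48 \right)} + S{\left(63,-20 \right)}\right) \left(z{\left(55 \right)} + A\right) = \left(48^{2} + 68\right) \left(55 + 3196\right) = \left(2304 + 68\right) 3251 = 2372 \cdot 3251 = 7711372$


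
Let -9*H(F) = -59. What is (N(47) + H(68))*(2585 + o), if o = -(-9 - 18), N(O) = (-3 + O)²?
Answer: 45665596/9 ≈ 5.0740e+6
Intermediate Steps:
H(F) = 59/9 (H(F) = -⅑*(-59) = 59/9)
o = 27 (o = -1*(-27) = 27)
(N(47) + H(68))*(2585 + o) = ((-3 + 47)² + 59/9)*(2585 + 27) = (44² + 59/9)*2612 = (1936 + 59/9)*2612 = (17483/9)*2612 = 45665596/9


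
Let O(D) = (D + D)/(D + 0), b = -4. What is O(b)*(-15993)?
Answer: -31986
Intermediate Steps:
O(D) = 2 (O(D) = (2*D)/D = 2)
O(b)*(-15993) = 2*(-15993) = -31986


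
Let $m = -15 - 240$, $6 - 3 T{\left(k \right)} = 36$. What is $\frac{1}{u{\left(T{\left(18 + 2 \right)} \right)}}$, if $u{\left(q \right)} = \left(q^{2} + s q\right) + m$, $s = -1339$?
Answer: $\frac{1}{13235} \approx 7.5557 \cdot 10^{-5}$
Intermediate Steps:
$T{\left(k \right)} = -10$ ($T{\left(k \right)} = 2 - 12 = -10$)
$m = -255$ ($m = -15 - 240 = -255$)
$u{\left(q \right)} = -255 + q^{2} - 1339 q$ ($u{\left(q \right)} = \left(q^{2} - 1339 q\right) - 255 = -255 + q^{2} - 1339 q$)
$\frac{1}{u{\left(T{\left(18 + 2 \right)} \right)}} = \frac{1}{-255 + \left(-10\right)^{2} - -13390} = \frac{1}{-255 + 100 + 13390} = \frac{1}{13235}$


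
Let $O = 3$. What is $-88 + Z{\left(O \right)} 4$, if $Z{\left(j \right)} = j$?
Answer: $-76$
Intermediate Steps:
$-88 + Z{\left(O \right)} 4 = -88 + 3 \cdot 4 = -88 + 12 = -76$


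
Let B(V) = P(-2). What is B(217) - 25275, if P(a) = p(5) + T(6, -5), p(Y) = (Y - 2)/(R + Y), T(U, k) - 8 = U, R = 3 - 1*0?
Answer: -202085/8 ≈ -25261.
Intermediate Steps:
R = 3 (R = 3 + 0 = 3)
T(U, k) = 8 + U
p(Y) = (-2 + Y)/(3 + Y) (p(Y) = (Y - 2)/(3 + Y) = (-2 + Y)/(3 + Y))
P(a) = 115/8 (P(a) = (-2 + 5)/(3 + 5) + (8 + 6) = 3/8 + 14 = 115/8)
B(V) = 115/8
B(217) - 25275 = 115/8 - 25275 = -202085/8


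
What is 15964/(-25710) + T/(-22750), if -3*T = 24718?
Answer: -7567387/29245125 ≈ -0.25876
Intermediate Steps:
T = -24718/3 (T = -1/3*24718 = -24718/3 ≈ -8239.3)
15964/(-25710) + T/(-22750) = 15964/(-25710) - 24718/3/(-22750) = 15964*(-1/25710) - 24718/3*(-1/22750) = -7982/12855 + 12359/34125 = -7567387/29245125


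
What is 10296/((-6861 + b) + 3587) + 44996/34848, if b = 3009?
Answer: -86717767/2308680 ≈ -37.562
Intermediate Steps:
10296/((-6861 + b) + 3587) + 44996/34848 = 10296/((-6861 + 3009) + 3587) + 44996/34848 = 10296/(-3852 + 3587) + 44996*(1/34848) = 10296/(-265) + 11249/8712 = 10296*(-1/265) + 11249/8712 = -10296/265 + 11249/8712 = -86717767/2308680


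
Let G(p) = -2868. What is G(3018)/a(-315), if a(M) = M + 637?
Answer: -1434/161 ≈ -8.9068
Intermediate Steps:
a(M) = 637 + M
G(3018)/a(-315) = -2868/(637 - 315) = -2868/322 = -2868*1/322 = -1434/161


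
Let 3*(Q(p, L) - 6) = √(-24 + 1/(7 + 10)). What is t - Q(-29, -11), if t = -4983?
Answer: -4989 - I*√6919/51 ≈ -4989.0 - 1.631*I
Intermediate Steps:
Q(p, L) = 6 + I*√6919/51 (Q(p, L) = 6 + √(-24 + 1/(7 + 10))/3 = 6 + √(-24 + 1/17)/3 = 6 + √(-407/17)/3 = 6 + (I*√6919/17)/3 = 6 + I*√6919/51)
t - Q(-29, -11) = -4983 - (6 + I*√6919/51) = -4983 + (-6 - I*√6919/51) = -4989 - I*√6919/51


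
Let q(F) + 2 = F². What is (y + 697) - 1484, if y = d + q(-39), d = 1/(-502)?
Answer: 367463/502 ≈ 732.00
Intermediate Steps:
d = -1/502 ≈ -0.0019920
q(F) = -2 + F²
y = 762537/502 (y = -1/502 + (-2 + (-39)²) = -1/502 + (-2 + 1521) = -1/502 + 1519 = 762537/502 ≈ 1519.0)
(y + 697) - 1484 = (762537/502 + 697) - 1484 = 1112431/502 - 1484 = 367463/502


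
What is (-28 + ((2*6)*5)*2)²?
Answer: 8464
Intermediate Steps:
(-28 + ((2*6)*5)*2)² = (-28 + (12*5)*2)² = (-28 + 60*2)² = (-28 + 120)² = 92² = 8464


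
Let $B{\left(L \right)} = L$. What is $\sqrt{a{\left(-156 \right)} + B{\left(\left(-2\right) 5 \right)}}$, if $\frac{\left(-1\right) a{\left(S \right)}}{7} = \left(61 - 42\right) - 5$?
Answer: $6 i \sqrt{3} \approx 10.392 i$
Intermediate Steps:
$a{\left(S \right)} = -98$ ($a{\left(S \right)} = - 7 \left(\left(61 - 42\right) - 5\right) = - 7 \left(19 - 5\right) = \left(-7\right) 14 = -98$)
$\sqrt{a{\left(-156 \right)} + B{\left(\left(-2\right) 5 \right)}} = \sqrt{-98 - 10} = \sqrt{-108} = 6 i \sqrt{3}$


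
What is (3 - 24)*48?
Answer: -1008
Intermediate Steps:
(3 - 24)*48 = -21*48 = -1008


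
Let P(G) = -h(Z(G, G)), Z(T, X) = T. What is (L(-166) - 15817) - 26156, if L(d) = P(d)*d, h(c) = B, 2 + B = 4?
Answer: -41641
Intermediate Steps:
B = 2 (B = -2 + 4 = 2)
h(c) = 2
P(G) = -2 (P(G) = -1*2 = -2)
L(d) = -2*d
(L(-166) - 15817) - 26156 = (-2*(-166) - 15817) - 26156 = (332 - 15817) - 26156 = -15485 - 26156 = -41641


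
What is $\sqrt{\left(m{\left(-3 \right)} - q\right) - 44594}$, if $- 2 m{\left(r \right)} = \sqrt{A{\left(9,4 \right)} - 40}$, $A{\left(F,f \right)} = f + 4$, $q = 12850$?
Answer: $\sqrt{-57444 - 2 i \sqrt{2}} \approx 0.0059 - 239.67 i$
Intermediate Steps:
$A{\left(F,f \right)} = 4 + f$
$m{\left(r \right)} = - 2 i \sqrt{2}$ ($m{\left(r \right)} = - \frac{\sqrt{\left(4 + 4\right) - 40}}{2} = - \frac{\sqrt{8 - 40}}{2} = - \frac{\sqrt{-32}}{2} = - \frac{4 i \sqrt{2}}{2} = - 2 i \sqrt{2}$)
$\sqrt{\left(m{\left(-3 \right)} - q\right) - 44594} = \sqrt{\left(- 2 i \sqrt{2} - 12850\right) - 44594} = \sqrt{\left(-12850 - 2 i \sqrt{2}\right) - 44594} = \sqrt{-57444 - 2 i \sqrt{2}}$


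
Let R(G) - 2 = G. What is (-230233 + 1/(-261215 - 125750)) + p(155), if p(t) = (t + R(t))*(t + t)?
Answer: -51664858046/386965 ≈ -1.3351e+5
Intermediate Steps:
R(G) = 2 + G
p(t) = 2*t*(2 + 2*t) (p(t) = (t + (2 + t))*(t + t) = (2 + 2*t)*(2*t) = 2*t*(2 + 2*t))
(-230233 + 1/(-261215 - 125750)) + p(155) = (-230233 + 1/(-261215 - 125750)) + 4*155*(1 + 155) = (-230233 + 1/(-386965)) + 4*155*156 = (-230233 - 1/386965) + 96720 = -89092112846/386965 + 96720 = -51664858046/386965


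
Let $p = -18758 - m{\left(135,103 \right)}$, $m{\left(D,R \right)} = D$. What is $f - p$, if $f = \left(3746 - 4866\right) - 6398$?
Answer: $11375$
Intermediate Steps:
$f = -7518$ ($f = -1120 - 6398 = -7518$)
$p = -18893$ ($p = -18758 - 135 = -18893$)
$f - p = -7518 - -18893 = -7518 + 18893 = 11375$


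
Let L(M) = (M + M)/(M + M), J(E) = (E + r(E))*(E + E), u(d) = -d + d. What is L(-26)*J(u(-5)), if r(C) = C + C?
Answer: 0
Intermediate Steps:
r(C) = 2*C
u(d) = 0
J(E) = 6*E² (J(E) = (E + 2*E)*(E + E) = (3*E)*(2*E) = 6*E²)
L(M) = 1 (L(M) = (2*M)/((2*M)) = (2*M)*(1/(2*M)) = 1)
L(-26)*J(u(-5)) = 1*(6*0²) = 1*(6*0) = 1*0 = 0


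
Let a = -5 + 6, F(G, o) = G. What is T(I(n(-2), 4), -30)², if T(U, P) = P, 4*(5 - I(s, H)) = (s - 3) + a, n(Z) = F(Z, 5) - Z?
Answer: 900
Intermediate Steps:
a = 1
n(Z) = 0 (n(Z) = Z - Z = 0)
I(s, H) = 11/2 - s/4 (I(s, H) = 5 - ((s - 3) + 1)/4 = 5 - ((-3 + s) + 1)/4 = 5 - (-2 + s)/4 = 5 + (½ - s/4) = 11/2 - s/4)
T(I(n(-2), 4), -30)² = (-30)² = 900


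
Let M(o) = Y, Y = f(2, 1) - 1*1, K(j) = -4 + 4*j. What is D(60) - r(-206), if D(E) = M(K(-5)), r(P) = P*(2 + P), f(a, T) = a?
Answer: -42023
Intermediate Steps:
Y = 1 (Y = 2 - 1*1 = 2 - 1 = 1)
M(o) = 1
D(E) = 1
D(60) - r(-206) = 1 - (-206)*(2 - 206) = 1 - (-206)*(-204) = 1 - 1*42024 = 1 - 42024 = -42023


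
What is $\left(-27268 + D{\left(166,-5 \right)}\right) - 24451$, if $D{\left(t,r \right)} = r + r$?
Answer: $-51729$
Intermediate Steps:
$D{\left(t,r \right)} = 2 r$
$\left(-27268 + D{\left(166,-5 \right)}\right) - 24451 = \left(-27268 + 2 \left(-5\right)\right) - 24451 = \left(-27268 - 10\right) - 24451 = -27278 - 24451 = -51729$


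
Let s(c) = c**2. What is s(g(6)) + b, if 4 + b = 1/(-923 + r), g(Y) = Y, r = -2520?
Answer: 110175/3443 ≈ 32.000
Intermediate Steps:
b = -13773/3443 (b = -4 + 1/(-923 - 2520) = -4 + 1/(-3443) = -4 - 1/3443 = -13773/3443 ≈ -4.0003)
s(g(6)) + b = 6**2 - 13773/3443 = 36 - 13773/3443 = 110175/3443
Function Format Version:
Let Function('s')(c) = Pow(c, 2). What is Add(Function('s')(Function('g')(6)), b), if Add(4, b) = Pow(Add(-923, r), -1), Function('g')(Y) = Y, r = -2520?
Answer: Rational(110175, 3443) ≈ 32.000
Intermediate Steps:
b = Rational(-13773, 3443) (b = Add(-4, Pow(Add(-923, -2520), -1)) = Add(-4, Pow(-3443, -1)) = Add(-4, Rational(-1, 3443)) = Rational(-13773, 3443) ≈ -4.0003)
Add(Function('s')(Function('g')(6)), b) = Add(Pow(6, 2), Rational(-13773, 3443)) = Add(36, Rational(-13773, 3443)) = Rational(110175, 3443)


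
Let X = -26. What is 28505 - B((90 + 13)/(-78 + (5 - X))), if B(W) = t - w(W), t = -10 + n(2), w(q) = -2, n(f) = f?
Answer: 28511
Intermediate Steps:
t = -8 (t = -10 + 2 = -8)
B(W) = -6 (B(W) = -8 - 1*(-2) = -8 + 2 = -6)
28505 - B((90 + 13)/(-78 + (5 - X))) = 28505 - 1*(-6) = 28505 + 6 = 28511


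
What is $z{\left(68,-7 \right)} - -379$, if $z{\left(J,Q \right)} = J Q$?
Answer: $-97$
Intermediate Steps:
$z{\left(68,-7 \right)} - -379 = 68 \left(-7\right) - -379 = -476 + 379 = -97$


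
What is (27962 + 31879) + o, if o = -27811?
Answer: 32030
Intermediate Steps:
(27962 + 31879) + o = (27962 + 31879) - 27811 = 59841 - 27811 = 32030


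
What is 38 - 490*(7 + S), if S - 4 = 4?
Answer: -7312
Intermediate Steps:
S = 8 (S = 4 + 4 = 8)
38 - 490*(7 + S) = 38 - 490*(7 + 8) = 38 - 490*15 = 38 - 70*105 = 38 - 7350 = -7312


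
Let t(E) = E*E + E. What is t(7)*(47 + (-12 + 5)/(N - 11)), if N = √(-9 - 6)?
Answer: 45283/17 + 49*I*√15/17 ≈ 2663.7 + 11.163*I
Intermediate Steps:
t(E) = E + E² (t(E) = E² + E = E + E²)
N = I*√15 (N = √(-15) = I*√15 ≈ 3.873*I)
t(7)*(47 + (-12 + 5)/(N - 11)) = (7*(1 + 7))*(47 + (-12 + 5)/(I*√15 - 11)) = (7*8)*(47 - 7/(-11 + I*√15)) = 56*(47 - 7/(-11 + I*√15)) = 2632 - 392/(-11 + I*√15)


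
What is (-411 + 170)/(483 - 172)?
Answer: -241/311 ≈ -0.77492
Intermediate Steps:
(-411 + 170)/(483 - 172) = -241/311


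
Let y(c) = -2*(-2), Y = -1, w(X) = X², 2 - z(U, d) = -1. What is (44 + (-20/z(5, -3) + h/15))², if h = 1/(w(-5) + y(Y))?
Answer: 263770081/189225 ≈ 1393.9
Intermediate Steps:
z(U, d) = 3 (z(U, d) = 2 - 1*(-1) = 2 + 1 = 3)
y(c) = 4
h = 1/29 (h = 1/((-5)² + 4) = 1/(25 + 4) = 1/29 ≈ 0.034483)
(44 + (-20/z(5, -3) + h/15))² = (44 + (-20/3 + (1/29)/15))² = (44 + (-20*⅓ + (1/29)*(1/15)))² = (44 + (-20/3 + 1/435))² = (44 - 2899/435)² = (16241/435)² = 263770081/189225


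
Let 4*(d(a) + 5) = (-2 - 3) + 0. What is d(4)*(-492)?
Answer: 3075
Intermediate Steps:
d(a) = -25/4 (d(a) = -5 + ((-2 - 3) + 0)/4 = -5 + (-5 + 0)/4 = -5 + (¼)*(-5) = -5 - 5/4 = -25/4)
d(4)*(-492) = -25/4*(-492) = 3075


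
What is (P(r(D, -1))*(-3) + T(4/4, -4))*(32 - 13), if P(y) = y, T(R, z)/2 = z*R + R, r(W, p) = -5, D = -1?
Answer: 171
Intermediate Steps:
T(R, z) = 2*R + 2*R*z (T(R, z) = 2*(z*R + R) = 2*(R*z + R) = 2*(R + R*z) = 2*R + 2*R*z)
(P(r(D, -1))*(-3) + T(4/4, -4))*(32 - 13) = (-5*(-3) + 2*(4/4)*(1 - 4))*(32 - 13) = (15 + 2*(4*(1/4))*(-3))*19 = (15 + 2*1*(-3))*19 = (15 - 6)*19 = 9*19 = 171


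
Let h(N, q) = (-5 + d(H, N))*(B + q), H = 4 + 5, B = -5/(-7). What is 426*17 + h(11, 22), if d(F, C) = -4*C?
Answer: 6129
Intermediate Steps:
B = 5/7 (B = -5*(-⅐) = 5/7 ≈ 0.71429)
H = 9
h(N, q) = (-5 - 4*N)*(5/7 + q)
426*17 + h(11, 22) = 426*17 + (-25/7 - 5*22 - 20/7*11 - 4*11*22) = 7242 + (-25/7 - 110 - 220/7 - 968) = 7242 - 1113 = 6129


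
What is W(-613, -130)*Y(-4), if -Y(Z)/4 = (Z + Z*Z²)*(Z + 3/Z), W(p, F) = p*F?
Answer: -102959480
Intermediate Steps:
W(p, F) = F*p
Y(Z) = -4*(Z + Z³)*(Z + 3/Z) (Y(Z) = -4*(Z + Z*Z²)*(Z + 3/Z) = -4*(Z + Z³)*(Z + 3/Z))
W(-613, -130)*Y(-4) = (-130*(-613))*(-12 - 16*(-4)² - 4*(-4)⁴) = 79690*(-12 - 16*16 - 4*256) = 79690*(-12 - 256 - 1024) = 79690*(-1292) = -102959480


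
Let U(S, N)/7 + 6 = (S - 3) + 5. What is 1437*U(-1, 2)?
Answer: -50295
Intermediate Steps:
U(S, N) = -28 + 7*S (U(S, N) = -42 + 7*((S - 3) + 5) = -42 + 7*((-3 + S) + 5) = -42 + 7*(2 + S) = -42 + (14 + 7*S) = -28 + 7*S)
1437*U(-1, 2) = 1437*(-28 + 7*(-1)) = 1437*(-28 - 7) = 1437*(-35) = -50295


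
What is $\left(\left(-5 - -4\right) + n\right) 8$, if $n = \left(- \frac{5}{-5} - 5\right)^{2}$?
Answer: $120$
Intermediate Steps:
$n = 16$ ($n = \left(\left(-5\right) \left(- \frac{1}{5}\right) - 5\right)^{2} = \left(1 - 5\right)^{2} = \left(-4\right)^{2} = 16$)
$\left(\left(-5 - -4\right) + n\right) 8 = \left(\left(-5 - -4\right) + 16\right) 8 = \left(\left(-5 + 4\right) + 16\right) 8 = \left(-1 + 16\right) 8 = 15 \cdot 8 = 120$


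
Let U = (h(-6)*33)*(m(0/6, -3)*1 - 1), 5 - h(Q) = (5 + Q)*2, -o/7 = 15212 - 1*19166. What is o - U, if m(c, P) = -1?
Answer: 28140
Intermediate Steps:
o = 27678 (o = -7*(15212 - 1*19166) = -7*(15212 - 19166) = -7*(-3954) = 27678)
h(Q) = -5 - 2*Q (h(Q) = 5 - (5 + Q)*2 = 5 - (10 + 2*Q) = 5 + (-10 - 2*Q) = -5 - 2*Q)
U = -462 (U = ((-5 - 2*(-6))*33)*(-1*1 - 1) = ((-5 + 12)*33)*(-1 - 1) = (7*33)*(-2) = 231*(-2) = -462)
o - U = 27678 - 1*(-462) = 27678 + 462 = 28140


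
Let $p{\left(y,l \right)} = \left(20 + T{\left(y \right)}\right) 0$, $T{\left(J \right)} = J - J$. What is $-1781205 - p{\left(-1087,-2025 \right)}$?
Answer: $-1781205$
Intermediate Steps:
$T{\left(J \right)} = 0$
$p{\left(y,l \right)} = 0$ ($p{\left(y,l \right)} = \left(20 + 0\right) 0 = 20 \cdot 0 = 0$)
$-1781205 - p{\left(-1087,-2025 \right)} = -1781205 - 0 = -1781205 + 0 = -1781205$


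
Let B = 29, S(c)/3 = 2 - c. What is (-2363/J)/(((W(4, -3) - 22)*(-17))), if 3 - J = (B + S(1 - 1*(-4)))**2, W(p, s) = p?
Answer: 139/7146 ≈ 0.019451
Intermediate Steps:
S(c) = 6 - 3*c (S(c) = 3*(2 - c) = 6 - 3*c)
J = -397 (J = 3 - (29 + (6 - 3*(1 - 1*(-4))))**2 = 3 - (29 + (6 - 3*(1 + 4)))**2 = 3 - (29 + (6 - 3*5))**2 = 3 - (29 + (6 - 15))**2 = 3 - (29 - 9)**2 = 3 - 1*20**2 = 3 - 1*400 = 3 - 400 = -397)
(-2363/J)/(((W(4, -3) - 22)*(-17))) = (-2363/(-397))/(((4 - 22)*(-17))) = (-2363*(-1/397))/((-18*(-17))) = (2363/397)/306 = (2363/397)*(1/306) = 139/7146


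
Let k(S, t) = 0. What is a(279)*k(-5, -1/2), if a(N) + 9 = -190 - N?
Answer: 0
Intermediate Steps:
a(N) = -199 - N (a(N) = -9 + (-190 - N) = -199 - N)
a(279)*k(-5, -1/2) = (-199 - 1*279)*0 = (-199 - 279)*0 = -478*0 = 0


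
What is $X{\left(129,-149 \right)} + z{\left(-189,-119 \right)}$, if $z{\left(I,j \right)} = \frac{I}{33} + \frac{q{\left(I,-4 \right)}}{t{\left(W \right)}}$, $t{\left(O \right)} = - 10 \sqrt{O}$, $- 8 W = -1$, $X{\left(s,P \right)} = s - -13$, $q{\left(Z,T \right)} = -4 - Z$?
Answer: $\frac{1499}{11} - 37 \sqrt{2} \approx 83.947$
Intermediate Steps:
$X{\left(s,P \right)} = 13 + s$ ($X{\left(s,P \right)} = s + 13 = 13 + s$)
$W = \frac{1}{8}$ ($W = \left(- \frac{1}{8}\right) \left(-1\right) = \frac{1}{8} \approx 0.125$)
$z{\left(I,j \right)} = \frac{I}{33} - \frac{\sqrt{2} \left(-4 - I\right)}{5}$ ($z{\left(I,j \right)} = \frac{I}{33} + \frac{-4 - I}{\left(-10\right) \sqrt{\frac{1}{8}}} = I \frac{1}{33} + \frac{-4 - I}{\left(-10\right) \frac{\sqrt{2}}{4}} = \frac{I}{33} + \frac{-4 - I}{\left(- \frac{5}{2}\right) \sqrt{2}} = \frac{I}{33} + \left(-4 - I\right) \left(- \frac{\sqrt{2}}{5}\right) = \frac{I}{33} - \frac{\sqrt{2} \left(-4 - I\right)}{5}$)
$X{\left(129,-149 \right)} + z{\left(-189,-119 \right)} = \left(13 + 129\right) + \left(\frac{1}{33} \left(-189\right) + \frac{\sqrt{2} \left(4 - 189\right)}{5}\right) = 142 + \left(- \frac{63}{11} + \frac{1}{5} \sqrt{2} \left(-185\right)\right) = 142 - \left(\frac{63}{11} + 37 \sqrt{2}\right) = \frac{1499}{11} - 37 \sqrt{2}$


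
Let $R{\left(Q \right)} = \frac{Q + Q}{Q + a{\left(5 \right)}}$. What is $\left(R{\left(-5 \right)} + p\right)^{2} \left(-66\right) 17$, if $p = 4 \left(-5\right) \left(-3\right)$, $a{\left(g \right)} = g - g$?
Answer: $-4312968$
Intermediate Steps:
$a{\left(g \right)} = 0$
$p = 60$ ($p = \left(-20\right) \left(-3\right) = 60$)
$R{\left(Q \right)} = 2$ ($R{\left(Q \right)} = \frac{Q + Q}{Q + 0} = \frac{2 Q}{Q} = 2$)
$\left(R{\left(-5 \right)} + p\right)^{2} \left(-66\right) 17 = \left(2 + 60\right)^{2} \left(-66\right) 17 = 62^{2} \left(-66\right) 17 = 3844 \left(-66\right) 17 = \left(-253704\right) 17 = -4312968$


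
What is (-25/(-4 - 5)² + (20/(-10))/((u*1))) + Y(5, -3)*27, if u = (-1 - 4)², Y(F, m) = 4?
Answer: 217913/2025 ≈ 107.61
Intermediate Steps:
u = 25 (u = (-5)² = 25)
(-25/(-4 - 5)² + (20/(-10))/((u*1))) + Y(5, -3)*27 = (-25/(-4 - 5)² + (20/(-10))/((25*1))) + 4*27 = (-25/((-9)²) + (20*(-⅒))/25) + 108 = (-25/81 - 2*1/25) + 108 = (-25*1/81 - 2/25) + 108 = (-25/81 - 2/25) + 108 = -787/2025 + 108 = 217913/2025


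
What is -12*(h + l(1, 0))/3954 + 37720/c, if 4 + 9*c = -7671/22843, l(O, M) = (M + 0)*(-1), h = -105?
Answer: -5110353941730/65269337 ≈ -78296.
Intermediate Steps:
l(O, M) = -M (l(O, M) = M*(-1) = -M)
c = -99043/205587 (c = -4/9 + (-7671/22843)/9 = -4/9 + (-7671*1/22843)/9 = -4/9 + (1/9)*(-7671/22843) = -4/9 - 2557/68529 = -99043/205587 ≈ -0.48176)
-12*(h + l(1, 0))/3954 + 37720/c = -12*(-105 - 1*0)/3954 + 37720/(-99043/205587) = -12*(-105 + 0)*(1/3954) + 37720*(-205587/99043) = -12*(-105)*(1/3954) - 7754741640/99043 = 1260*(1/3954) - 7754741640/99043 = 210/659 - 7754741640/99043 = -5110353941730/65269337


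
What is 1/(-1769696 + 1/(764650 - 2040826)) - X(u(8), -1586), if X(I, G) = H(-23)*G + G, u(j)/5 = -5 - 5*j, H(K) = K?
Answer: -78801612783921500/2258443562497 ≈ -34892.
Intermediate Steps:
u(j) = -25 - 25*j (u(j) = 5*(-5 - 5*j) = -25 - 25*j)
X(I, G) = -22*G (X(I, G) = -23*G + G = -22*G)
1/(-1769696 + 1/(764650 - 2040826)) - X(u(8), -1586) = 1/(-1769696 + 1/(764650 - 2040826)) - (-22)*(-1586) = 1/(-1769696 + 1/(-1276176)) - 1*34892 = 1/(-1769696 - 1/1276176) - 34892 = 1/(-2258443562497/1276176) - 34892 = -1276176/2258443562497 - 34892 = -78801612783921500/2258443562497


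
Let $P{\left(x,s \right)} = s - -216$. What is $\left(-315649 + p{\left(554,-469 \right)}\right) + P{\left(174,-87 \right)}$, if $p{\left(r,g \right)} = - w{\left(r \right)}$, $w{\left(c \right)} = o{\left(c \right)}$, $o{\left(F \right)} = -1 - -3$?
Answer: $-315522$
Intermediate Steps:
$P{\left(x,s \right)} = 216 + s$ ($P{\left(x,s \right)} = s + 216 = 216 + s$)
$o{\left(F \right)} = 2$ ($o{\left(F \right)} = -1 + 3 = 2$)
$w{\left(c \right)} = 2$
$p{\left(r,g \right)} = -2$ ($p{\left(r,g \right)} = \left(-1\right) 2 = -2$)
$\left(-315649 + p{\left(554,-469 \right)}\right) + P{\left(174,-87 \right)} = \left(-315649 - 2\right) + \left(216 - 87\right) = -315651 + 129 = -315522$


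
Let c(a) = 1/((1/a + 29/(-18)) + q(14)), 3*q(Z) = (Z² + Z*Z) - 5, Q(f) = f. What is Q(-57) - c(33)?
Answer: -1438251/25229 ≈ -57.008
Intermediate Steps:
q(Z) = -5/3 + 2*Z²/3 (q(Z) = ((Z² + Z*Z) - 5)/3 = ((Z² + Z²) - 5)/3 = (2*Z² - 5)/3 = (-5 + 2*Z²)/3 = -5/3 + 2*Z²/3)
c(a) = 1/(2293/18 + 1/a) (c(a) = 1/((1/a + 29/(-18)) + (-5/3 + (⅔)*14²)) = 1/((1/a + 29*(-1/18)) + (-5/3 + (⅔)*196)) = 1/((1/a - 29/18) + (-5/3 + 392/3)) = 1/((-29/18 + 1/a) + 129) = 1/(2293/18 + 1/a))
Q(-57) - c(33) = -57 - 18*33/(18 + 2293*33) = -57 - 18*33/(18 + 75669) = -57 - 18*33/75687 = -57 - 1*198/25229 = -57 - 198/25229 = -1438251/25229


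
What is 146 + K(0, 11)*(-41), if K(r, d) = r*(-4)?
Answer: 146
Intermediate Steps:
K(r, d) = -4*r
146 + K(0, 11)*(-41) = 146 - 4*0*(-41) = 146 + 0*(-41) = 146 + 0 = 146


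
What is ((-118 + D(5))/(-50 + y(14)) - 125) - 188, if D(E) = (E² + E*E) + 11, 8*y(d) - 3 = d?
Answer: -119423/383 ≈ -311.81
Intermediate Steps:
y(d) = 3/8 + d/8
D(E) = 11 + 2*E² (D(E) = (E² + E²) + 11 = 2*E² + 11 = 11 + 2*E²)
((-118 + D(5))/(-50 + y(14)) - 125) - 188 = ((-118 + (11 + 2*5²))/(-50 + (3/8 + (⅛)*14)) - 125) - 188 = ((-118 + (11 + 2*25))/(-50 + (3/8 + 7/4)) - 125) - 188 = ((-118 + (11 + 50))/(-50 + 17/8) - 125) - 188 = ((-118 + 61)/(-383/8) - 125) - 188 = (-57*(-8/383) - 125) - 188 = (456/383 - 125) - 188 = -47419/383 - 188 = -119423/383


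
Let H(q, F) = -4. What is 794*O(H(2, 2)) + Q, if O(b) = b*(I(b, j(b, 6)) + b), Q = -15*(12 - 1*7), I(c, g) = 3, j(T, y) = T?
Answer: 3101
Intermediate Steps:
Q = -75 (Q = -15*(12 - 7) = -15*5 = -75)
O(b) = b*(3 + b)
794*O(H(2, 2)) + Q = 794*(-4*(3 - 4)) - 75 = 794*(-4*(-1)) - 75 = 794*4 - 75 = 3176 - 75 = 3101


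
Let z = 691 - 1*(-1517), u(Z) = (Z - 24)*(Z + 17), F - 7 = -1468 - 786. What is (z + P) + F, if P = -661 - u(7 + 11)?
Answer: -490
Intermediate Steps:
F = -2247 (F = 7 + (-1468 - 786) = 7 - 2254 = -2247)
u(Z) = (-24 + Z)*(17 + Z)
z = 2208 (z = 691 + 1517 = 2208)
P = -451 (P = -661 - (-408 + (7 + 11)² - 7*(7 + 11)) = -661 - (-408 + 18² - 7*18) = -661 - (-408 + 324 - 126) = -661 - 1*(-210) = -661 + 210 = -451)
(z + P) + F = (2208 - 451) - 2247 = 1757 - 2247 = -490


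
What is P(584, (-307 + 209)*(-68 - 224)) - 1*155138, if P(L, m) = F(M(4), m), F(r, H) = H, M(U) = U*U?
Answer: -126522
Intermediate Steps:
M(U) = U**2
P(L, m) = m
P(584, (-307 + 209)*(-68 - 224)) - 1*155138 = (-307 + 209)*(-68 - 224) - 1*155138 = -98*(-292) - 155138 = 28616 - 155138 = -126522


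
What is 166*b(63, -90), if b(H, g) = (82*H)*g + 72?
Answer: -77168088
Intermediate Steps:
b(H, g) = 72 + 82*H*g (b(H, g) = 82*H*g + 72 = 72 + 82*H*g)
166*b(63, -90) = 166*(72 + 82*63*(-90)) = 166*(72 - 464940) = 166*(-464868) = -77168088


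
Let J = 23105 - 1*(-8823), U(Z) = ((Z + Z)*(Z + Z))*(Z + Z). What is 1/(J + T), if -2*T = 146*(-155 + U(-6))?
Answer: 1/169387 ≈ 5.9036e-6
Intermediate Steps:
U(Z) = 8*Z³ (U(Z) = ((2*Z)*(2*Z))*(2*Z) = (4*Z²)*(2*Z) = 8*Z³)
J = 31928 (J = 23105 + 8823 = 31928)
T = 137459 (T = -73*(-155 + 8*(-6)³) = -73*(-155 + 8*(-216)) = -73*(-155 - 1728) = -73*(-1883) = -½*(-274918) = 137459)
1/(J + T) = 1/(31928 + 137459) = 1/169387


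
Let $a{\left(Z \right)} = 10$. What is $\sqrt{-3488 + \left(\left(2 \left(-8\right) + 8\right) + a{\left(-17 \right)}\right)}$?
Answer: $i \sqrt{3486} \approx 59.042 i$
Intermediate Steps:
$\sqrt{-3488 + \left(\left(2 \left(-8\right) + 8\right) + a{\left(-17 \right)}\right)} = \sqrt{-3488 + \left(\left(2 \left(-8\right) + 8\right) + 10\right)} = \sqrt{-3488 + \left(\left(-16 + 8\right) + 10\right)} = \sqrt{-3488 + \left(-8 + 10\right)} = \sqrt{-3488 + 2} = \sqrt{-3486} = i \sqrt{3486}$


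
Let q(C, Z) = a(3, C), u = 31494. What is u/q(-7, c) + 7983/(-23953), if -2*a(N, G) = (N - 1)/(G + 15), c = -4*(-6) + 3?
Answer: -6035014239/23953 ≈ -2.5195e+5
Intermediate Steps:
c = 27 (c = 24 + 3 = 27)
a(N, G) = -(-1 + N)/(2*(15 + G)) (a(N, G) = -(N - 1)/(2*(G + 15)) = -(-1 + N)/(2*(15 + G)))
q(C, Z) = -1/(15 + C) (q(C, Z) = (1 - 1*3)/(2*(15 + C)) = (1 - 3)/(2*(15 + C)) = (½)*(-2)/(15 + C) = -1/(15 + C))
u/q(-7, c) + 7983/(-23953) = 31494/((-1/(15 - 7))) + 7983/(-23953) = 31494/((-1/8)) + 7983*(-1/23953) = 31494/((-1*⅛)) - 7983/23953 = 31494/(-⅛) - 7983/23953 = 31494*(-8) - 7983/23953 = -251952 - 7983/23953 = -6035014239/23953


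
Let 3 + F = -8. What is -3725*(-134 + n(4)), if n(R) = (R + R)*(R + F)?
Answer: 707750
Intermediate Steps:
F = -11 (F = -3 - 8 = -11)
n(R) = 2*R*(-11 + R) (n(R) = (R + R)*(R - 11) = (2*R)*(-11 + R) = 2*R*(-11 + R))
-3725*(-134 + n(4)) = -3725*(-134 + 2*4*(-11 + 4)) = -3725*(-134 + 2*4*(-7)) = -3725*(-134 - 56) = -3725*(-190) = 707750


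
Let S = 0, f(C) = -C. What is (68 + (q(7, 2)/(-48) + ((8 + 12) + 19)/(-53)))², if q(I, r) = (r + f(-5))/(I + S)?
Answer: 29263918489/6471936 ≈ 4521.7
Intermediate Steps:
q(I, r) = (5 + r)/I (q(I, r) = (r - 1*(-5))/(I + 0) = (r + 5)/I = (5 + r)/I)
(68 + (q(7, 2)/(-48) + ((8 + 12) + 19)/(-53)))² = (68 + (((5 + 2)/7)/(-48) + ((8 + 12) + 19)/(-53)))² = (68 + (((⅐)*7)*(-1/48) + (20 + 19)*(-1/53)))² = (68 + (1*(-1/48) + 39*(-1/53)))² = (68 + (-1/48 - 39/53))² = (68 - 1925/2544)² = (171067/2544)² = 29263918489/6471936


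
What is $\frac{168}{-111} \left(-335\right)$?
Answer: $\frac{18760}{37} \approx 507.03$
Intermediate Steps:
$\frac{168}{-111} \left(-335\right) = 168 \left(- \frac{1}{111}\right) \left(-335\right) = \left(- \frac{56}{37}\right) \left(-335\right) = \frac{18760}{37}$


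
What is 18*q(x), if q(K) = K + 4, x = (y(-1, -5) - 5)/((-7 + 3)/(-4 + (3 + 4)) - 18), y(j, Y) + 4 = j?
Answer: 2358/29 ≈ 81.310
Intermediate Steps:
y(j, Y) = -4 + j
x = 15/29 (x = ((-4 - 1) - 5)/((-7 + 3)/(-4 + (3 + 4)) - 18) = (-5 - 5)/(-4/(-4 + 7) - 18) = -10/(-4/3 - 18) = -10/(-58/3) = -10*(-3/58) = 15/29 ≈ 0.51724)
q(K) = 4 + K
18*q(x) = 18*(4 + 15/29) = 18*(131/29) = 2358/29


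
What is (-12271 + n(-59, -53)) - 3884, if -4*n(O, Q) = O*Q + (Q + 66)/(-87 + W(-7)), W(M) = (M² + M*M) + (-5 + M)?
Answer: -33867/2 ≈ -16934.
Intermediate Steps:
W(M) = -5 + M + 2*M² (W(M) = (M² + M²) + (-5 + M) = 2*M² + (-5 + M) = -5 + M + 2*M²)
n(O, Q) = 33/2 + Q/4 - O*Q/4 (n(O, Q) = -(O*Q + (Q + 66)/(-87 + (-5 - 7 + 2*(-7)²)))/4 = -(O*Q + (66 + Q)/(-87 + (-5 - 7 + 2*49)))/4 = -(O*Q + (66 + Q)/(-87 + (-5 - 7 + 98)))/4 = -(O*Q + (66 + Q)/(-87 + 86))/4 = -(O*Q + (66 + Q)/(-1))/4 = -(O*Q + (66 + Q)*(-1))/4 = -(O*Q + (-66 - Q))/4 = -(-66 - Q + O*Q)/4 = 33/2 + Q/4 - O*Q/4)
(-12271 + n(-59, -53)) - 3884 = (-12271 + (33/2 + (¼)*(-53) - ¼*(-59)*(-53))) - 3884 = (-12271 + (33/2 - 53/4 - 3127/4)) - 3884 = (-12271 - 1557/2) - 3884 = -26099/2 - 3884 = -33867/2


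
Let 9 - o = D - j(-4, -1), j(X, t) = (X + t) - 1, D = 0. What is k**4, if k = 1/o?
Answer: 1/81 ≈ 0.012346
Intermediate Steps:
j(X, t) = -1 + X + t
o = 3 (o = 9 - (0 - (-1 - 4 - 1)) = 9 - (0 - 1*(-6)) = 9 - (0 + 6) = 9 - 1*6 = 9 - 6 = 3)
k = 1/3 ≈ 0.33333
k**4 = (1/3)**4 = 1/81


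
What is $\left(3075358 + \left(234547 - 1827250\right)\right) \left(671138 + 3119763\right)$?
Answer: $5620598322155$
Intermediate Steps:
$\left(3075358 + \left(234547 - 1827250\right)\right) \left(671138 + 3119763\right) = \left(3075358 + \left(234547 - 1827250\right)\right) 3790901 = \left(3075358 - 1592703\right) 3790901 = 1482655 \cdot 3790901 = 5620598322155$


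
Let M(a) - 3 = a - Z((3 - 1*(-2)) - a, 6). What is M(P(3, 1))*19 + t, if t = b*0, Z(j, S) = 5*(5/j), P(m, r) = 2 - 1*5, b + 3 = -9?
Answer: -475/8 ≈ -59.375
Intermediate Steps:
b = -12 (b = -3 - 9 = -12)
P(m, r) = -3 (P(m, r) = 2 - 5 = -3)
Z(j, S) = 25/j
M(a) = 3 + a - 25/(5 - a) (M(a) = 3 + (a - 25/((3 - 1*(-2)) - a)) = 3 + (a - 25/((3 + 2) - a)) = 3 + (a - 25/(5 - a)) = 3 + a - 25/(5 - a))
t = 0 (t = -12*0 = 0)
M(P(3, 1))*19 + t = ((25 + (-5 - 3)*(3 - 3))/(-5 - 3))*19 + 0 = ((25 - 8*0)/(-8))*19 + 0 = -(25 + 0)/8*19 + 0 = -⅛*25*19 + 0 = -25/8*19 + 0 = -475/8 + 0 = -475/8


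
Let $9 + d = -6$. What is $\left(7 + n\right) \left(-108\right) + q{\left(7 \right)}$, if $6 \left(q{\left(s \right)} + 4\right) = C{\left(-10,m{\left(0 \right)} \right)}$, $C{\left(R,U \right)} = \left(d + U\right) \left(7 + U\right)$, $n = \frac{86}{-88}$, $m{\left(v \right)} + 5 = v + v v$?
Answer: $- \frac{21817}{33} \approx -661.12$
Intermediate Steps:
$d = -15$ ($d = -9 - 6 = -15$)
$m{\left(v \right)} = -5 + v + v^{2}$ ($m{\left(v \right)} = -5 + \left(v + v v\right) = -5 + \left(v + v^{2}\right) = -5 + v + v^{2}$)
$n = - \frac{43}{44}$ ($n = 86 \left(- \frac{1}{88}\right) = - \frac{43}{44} \approx -0.97727$)
$C{\left(R,U \right)} = \left(-15 + U\right) \left(7 + U\right)$
$q{\left(s \right)} = - \frac{32}{3}$ ($q{\left(s \right)} = -4 + \frac{-105 + \left(-5 + 0 + 0^{2}\right)^{2} - 8 \left(-5 + 0 + 0^{2}\right)}{6} = -4 + \frac{-105 + \left(-5 + 0 + 0\right)^{2} - 8 \left(-5 + 0 + 0\right)}{6} = -4 + \frac{-105 + \left(-5\right)^{2} - -40}{6} = -4 + \frac{-105 + 25 + 40}{6} = -4 + \frac{1}{6} \left(-40\right) = -4 - \frac{20}{3} = - \frac{32}{3}$)
$\left(7 + n\right) \left(-108\right) + q{\left(7 \right)} = \left(7 - \frac{43}{44}\right) \left(-108\right) - \frac{32}{3} = \frac{265}{44} \left(-108\right) - \frac{32}{3} = - \frac{7155}{11} - \frac{32}{3} = - \frac{21817}{33}$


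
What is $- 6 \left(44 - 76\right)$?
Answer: $192$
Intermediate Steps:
$- 6 \left(44 - 76\right) = \left(-6\right) \left(-32\right) = 192$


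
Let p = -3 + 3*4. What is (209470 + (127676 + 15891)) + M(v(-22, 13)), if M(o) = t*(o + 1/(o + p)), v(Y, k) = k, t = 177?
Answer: 7817613/22 ≈ 3.5535e+5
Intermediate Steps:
p = 9 (p = -3 + 12 = 9)
M(o) = 177*o + 177/(9 + o) (M(o) = 177*(o + 1/(o + 9)) = 177*(o + 1/(9 + o)) = 177*o + 177/(9 + o))
(209470 + (127676 + 15891)) + M(v(-22, 13)) = (209470 + (127676 + 15891)) + 177*(1 + 13**2 + 9*13)/(9 + 13) = (209470 + 143567) + 177*(1 + 169 + 117)/22 = 353037 + 177*(1/22)*287 = 353037 + 50799/22 = 7817613/22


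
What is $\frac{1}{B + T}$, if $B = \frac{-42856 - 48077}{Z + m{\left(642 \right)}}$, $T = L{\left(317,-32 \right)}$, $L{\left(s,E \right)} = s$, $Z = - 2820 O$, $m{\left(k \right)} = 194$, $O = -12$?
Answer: $\frac{2002}{629285} \approx 0.0031814$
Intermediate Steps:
$Z = 33840$ ($Z = \left(-2820\right) \left(-12\right) = 33840$)
$T = 317$
$B = - \frac{5349}{2002}$ ($B = \frac{-42856 - 48077}{33840 + 194} = - \frac{90933}{34034} = \left(-90933\right) \frac{1}{34034} = - \frac{5349}{2002} \approx -2.6718$)
$\frac{1}{B + T} = \frac{1}{- \frac{5349}{2002} + 317} = \frac{1}{\frac{629285}{2002}} = \frac{2002}{629285}$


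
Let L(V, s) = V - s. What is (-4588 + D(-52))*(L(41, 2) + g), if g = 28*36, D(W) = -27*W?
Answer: -3333648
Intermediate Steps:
g = 1008
(-4588 + D(-52))*(L(41, 2) + g) = (-4588 - 27*(-52))*((41 - 1*2) + 1008) = (-4588 + 1404)*((41 - 2) + 1008) = -3184*(39 + 1008) = -3184*1047 = -3333648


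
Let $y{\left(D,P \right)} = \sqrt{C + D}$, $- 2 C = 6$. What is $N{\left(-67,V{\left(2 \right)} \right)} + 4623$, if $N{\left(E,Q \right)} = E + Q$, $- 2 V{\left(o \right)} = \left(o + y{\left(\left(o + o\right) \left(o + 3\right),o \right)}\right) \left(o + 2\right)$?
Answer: $4552 - 2 \sqrt{17} \approx 4543.8$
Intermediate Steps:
$C = -3$ ($C = \left(- \frac{1}{2}\right) 6 = -3$)
$y{\left(D,P \right)} = \sqrt{-3 + D}$
$V{\left(o \right)} = - \frac{\left(2 + o\right) \left(o + \sqrt{-3 + 2 o \left(3 + o\right)}\right)}{2}$ ($V{\left(o \right)} = - \frac{\left(o + \sqrt{-3 + \left(o + o\right) \left(o + 3\right)}\right) \left(o + 2\right)}{2} = - \frac{\left(o + \sqrt{-3 + 2 o \left(3 + o\right)}\right) \left(2 + o\right)}{2} = - \frac{\left(2 + o\right) \left(o + \sqrt{-3 + 2 o \left(3 + o\right)}\right)}{2}$)
$N{\left(-67,V{\left(2 \right)} \right)} + 4623 = \left(-67 - \left(2 + 2 + 2 \sqrt{-3 + 2 \cdot 2 \left(3 + 2\right)}\right)\right) + 4623 = \left(-67 - \left(4 + 2 \sqrt{-3 + 2 \cdot 2 \cdot 5}\right)\right) + 4623 = \left(-67 - \left(4 + 2 \sqrt{-3 + 20}\right)\right) + 4623 = \left(-67 - \left(4 + 2 \sqrt{17}\right)\right) + 4623 = \left(-71 - 2 \sqrt{17}\right) + 4623 = 4552 - 2 \sqrt{17}$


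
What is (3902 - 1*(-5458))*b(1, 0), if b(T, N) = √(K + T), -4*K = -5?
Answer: 14040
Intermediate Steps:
K = 5/4 (K = -¼*(-5) = 5/4 ≈ 1.2500)
b(T, N) = √(5/4 + T)
(3902 - 1*(-5458))*b(1, 0) = (3902 - 1*(-5458))*(√(5 + 4*1)/2) = (3902 + 5458)*(√(5 + 4)/2) = 9360*(√9/2) = 9360*((½)*3) = 9360*(3/2) = 14040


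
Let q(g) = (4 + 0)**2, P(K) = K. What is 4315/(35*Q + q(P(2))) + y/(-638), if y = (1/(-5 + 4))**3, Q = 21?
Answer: 2753721/479138 ≈ 5.7472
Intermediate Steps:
q(g) = 16 (q(g) = 4**2 = 16)
y = -1 (y = (1/(-1))**3 = (-1)**3 = -1)
4315/(35*Q + q(P(2))) + y/(-638) = 4315/(35*21 + 16) - 1/(-638) = 4315/(735 + 16) - 1*(-1/638) = 4315/751 + 1/638 = 2753721/479138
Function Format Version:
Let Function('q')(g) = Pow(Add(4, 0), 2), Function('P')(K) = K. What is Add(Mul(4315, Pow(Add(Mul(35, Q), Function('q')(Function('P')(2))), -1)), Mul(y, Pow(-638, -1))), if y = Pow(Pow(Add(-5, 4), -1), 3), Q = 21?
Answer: Rational(2753721, 479138) ≈ 5.7472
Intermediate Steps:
Function('q')(g) = 16 (Function('q')(g) = Pow(4, 2) = 16)
y = -1 (y = Pow(Pow(-1, -1), 3) = Pow(-1, 3) = -1)
Add(Mul(4315, Pow(Add(Mul(35, Q), Function('q')(Function('P')(2))), -1)), Mul(y, Pow(-638, -1))) = Add(Mul(4315, Pow(Add(Mul(35, 21), 16), -1)), Mul(-1, Pow(-638, -1))) = Add(Mul(4315, Pow(Add(735, 16), -1)), Mul(-1, Rational(-1, 638))) = Add(Mul(4315, Pow(751, -1)), Rational(1, 638)) = Add(Mul(4315, Rational(1, 751)), Rational(1, 638)) = Add(Rational(4315, 751), Rational(1, 638)) = Rational(2753721, 479138)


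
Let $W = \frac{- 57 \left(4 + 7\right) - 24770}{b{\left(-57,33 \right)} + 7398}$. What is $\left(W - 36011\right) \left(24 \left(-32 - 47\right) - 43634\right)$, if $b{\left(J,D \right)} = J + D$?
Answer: $\frac{6045712682915}{3687} \approx 1.6397 \cdot 10^{9}$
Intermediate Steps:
$b{\left(J,D \right)} = D + J$
$W = - \frac{25397}{7374}$ ($W = \frac{- 57 \left(4 + 7\right) - 24770}{\left(33 - 57\right) + 7398} = \frac{\left(-57\right) 11 - 24770}{-24 + 7398} = \frac{-627 - 24770}{7374} = \left(-25397\right) \frac{1}{7374} = - \frac{25397}{7374} \approx -3.4441$)
$\left(W - 36011\right) \left(24 \left(-32 - 47\right) - 43634\right) = \left(- \frac{25397}{7374} - 36011\right) \left(24 \left(-32 - 47\right) - 43634\right) = - \frac{265570511 \left(24 \left(-79\right) - 43634\right)}{7374} = - \frac{265570511 \left(-1896 - 43634\right)}{7374} = \left(- \frac{265570511}{7374}\right) \left(-45530\right) = \frac{6045712682915}{3687}$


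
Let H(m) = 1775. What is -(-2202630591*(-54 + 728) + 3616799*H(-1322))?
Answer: 1478153200109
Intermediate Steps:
-(-2202630591*(-54 + 728) + 3616799*H(-1322)) = -(6419818225 - 2202630591*(-54 + 728)) = -3616799/(1/(1775 - 609*674)) = -3616799/(1/(1775 - 410466)) = -3616799/(1/(-408691)) = -3616799/(-1/408691) = -3616799*(-408691) = 1478153200109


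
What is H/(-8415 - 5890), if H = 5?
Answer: -1/2861 ≈ -0.00034953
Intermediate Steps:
H/(-8415 - 5890) = 5/(-8415 - 5890) = 5/(-14305) = 5*(-1/14305) = -1/2861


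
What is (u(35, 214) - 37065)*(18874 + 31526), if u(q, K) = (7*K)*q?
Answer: 774396000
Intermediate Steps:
u(q, K) = 7*K*q
(u(35, 214) - 37065)*(18874 + 31526) = (7*214*35 - 37065)*(18874 + 31526) = (52430 - 37065)*50400 = 15365*50400 = 774396000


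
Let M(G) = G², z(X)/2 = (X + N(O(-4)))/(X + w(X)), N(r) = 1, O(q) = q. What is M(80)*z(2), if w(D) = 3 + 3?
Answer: 4800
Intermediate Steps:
w(D) = 6
z(X) = 2*(1 + X)/(6 + X) (z(X) = 2*((X + 1)/(X + 6)) = 2*((1 + X)/(6 + X)) = 2*(1 + X)/(6 + X))
M(80)*z(2) = 80²*(2*(1 + 2)/(6 + 2)) = 6400*(2*3/8) = 6400*(2*(⅛)*3) = 6400*(¾) = 4800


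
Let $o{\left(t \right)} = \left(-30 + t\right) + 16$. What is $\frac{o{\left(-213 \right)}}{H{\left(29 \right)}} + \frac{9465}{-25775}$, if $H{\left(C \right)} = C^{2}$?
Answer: $- \frac{2762198}{4335355} \approx -0.63713$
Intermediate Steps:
$o{\left(t \right)} = -14 + t$
$\frac{o{\left(-213 \right)}}{H{\left(29 \right)}} + \frac{9465}{-25775} = \frac{-14 - 213}{29^{2}} + \frac{9465}{-25775} = - \frac{227}{841} + 9465 \left(- \frac{1}{25775}\right) = \left(-227\right) \frac{1}{841} - \frac{1893}{5155} = - \frac{227}{841} - \frac{1893}{5155} = - \frac{2762198}{4335355}$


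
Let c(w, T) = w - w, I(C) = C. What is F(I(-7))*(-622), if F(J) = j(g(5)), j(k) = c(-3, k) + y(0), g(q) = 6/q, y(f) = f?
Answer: 0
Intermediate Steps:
c(w, T) = 0
j(k) = 0 (j(k) = 0 + 0 = 0)
F(J) = 0
F(I(-7))*(-622) = 0*(-622) = 0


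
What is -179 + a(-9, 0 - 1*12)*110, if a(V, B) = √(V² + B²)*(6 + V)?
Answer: -5129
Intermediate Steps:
a(V, B) = √(B² + V²)*(6 + V)
-179 + a(-9, 0 - 1*12)*110 = -179 + (√((0 - 1*12)² + (-9)²)*(6 - 9))*110 = -179 + (√((0 - 12)² + 81)*(-3))*110 = -179 + (√((-12)² + 81)*(-3))*110 = -179 + (√(144 + 81)*(-3))*110 = -179 + (√225*(-3))*110 = -179 + (15*(-3))*110 = -179 - 45*110 = -179 - 4950 = -5129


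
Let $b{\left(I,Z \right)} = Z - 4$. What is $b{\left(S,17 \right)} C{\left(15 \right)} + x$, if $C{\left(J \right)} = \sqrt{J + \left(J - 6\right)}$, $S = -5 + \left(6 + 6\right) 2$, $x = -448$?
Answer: $-448 + 26 \sqrt{6} \approx -384.31$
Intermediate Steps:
$S = 19$ ($S = -5 + 12 \cdot 2 = -5 + 24 = 19$)
$b{\left(I,Z \right)} = -4 + Z$
$C{\left(J \right)} = \sqrt{-6 + 2 J}$ ($C{\left(J \right)} = \sqrt{J + \left(-6 + J\right)} = \sqrt{-6 + 2 J}$)
$b{\left(S,17 \right)} C{\left(15 \right)} + x = \left(-4 + 17\right) \sqrt{-6 + 2 \cdot 15} - 448 = 13 \sqrt{-6 + 30} - 448 = 13 \sqrt{24} - 448 = 13 \cdot 2 \sqrt{6} - 448 = 26 \sqrt{6} - 448 = -448 + 26 \sqrt{6}$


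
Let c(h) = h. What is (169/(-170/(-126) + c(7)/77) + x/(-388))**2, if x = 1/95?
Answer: 4658974657255887721/338307599059600 ≈ 13771.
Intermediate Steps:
x = 1/95 ≈ 0.010526
(169/(-170/(-126) + c(7)/77) + x/(-388))**2 = (169/(-170/(-126) + 7/77) + (1/95)/(-388))**2 = (169/(-170*(-1/126) + 7*(1/77)) + (1/95)*(-1/388))**2 = (169/(85/63 + 1/11) - 1/36860)**2 = (169/(998/693) - 1/36860)**2 = (169*(693/998) - 1/36860)**2 = (117117/998 - 1/36860)**2 = (2158465811/18393140)**2 = 4658974657255887721/338307599059600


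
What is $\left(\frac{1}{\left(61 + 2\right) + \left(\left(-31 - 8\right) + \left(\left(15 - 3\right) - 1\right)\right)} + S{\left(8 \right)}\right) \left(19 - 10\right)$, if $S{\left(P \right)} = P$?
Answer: $\frac{2529}{35} \approx 72.257$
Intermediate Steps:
$\left(\frac{1}{\left(61 + 2\right) + \left(\left(-31 - 8\right) + \left(\left(15 - 3\right) - 1\right)\right)} + S{\left(8 \right)}\right) \left(19 - 10\right) = \left(\frac{1}{\left(61 + 2\right) + \left(\left(-31 - 8\right) + \left(\left(15 - 3\right) - 1\right)\right)} + 8\right) \left(19 - 10\right) = \left(\frac{1}{63 + \left(-39 + \left(12 - 1\right)\right)} + 8\right) 9 = \left(\frac{1}{63 + \left(-39 + 11\right)} + 8\right) 9 = \left(\frac{1}{63 - 28} + 8\right) 9 = \left(\frac{1}{35} + 8\right) 9 = \frac{281}{35} \cdot 9 = \frac{2529}{35}$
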